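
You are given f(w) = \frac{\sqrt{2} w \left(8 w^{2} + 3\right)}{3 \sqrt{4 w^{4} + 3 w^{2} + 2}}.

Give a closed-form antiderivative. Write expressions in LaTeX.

An antiderivative is F(w) = \frac{\sqrt{2} \sqrt{4 w^{4} + 3 w^{2} + 2}}{3}.

The substitution u = 2 w^{4} + \frac{3 w^{2}}{2} + 1 works: f is exactly (dF/du)*(du/dw) for that inner function.
Check: d/dw[\frac{\sqrt{2} \sqrt{4 w^{4} + 3 w^{2} + 2}}{3}] = \frac{8 \sqrt{2} w^{3} + 3 \sqrt{2} w}{3 \sqrt{4 w^{4} + 3 w^{2} + 2}}, which equals f(w).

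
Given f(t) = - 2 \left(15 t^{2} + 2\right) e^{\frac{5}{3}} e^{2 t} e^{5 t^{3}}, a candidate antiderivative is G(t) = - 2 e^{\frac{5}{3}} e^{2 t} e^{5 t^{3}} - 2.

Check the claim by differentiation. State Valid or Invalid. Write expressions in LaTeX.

d/dt[G] = - 30 t^{2} e^{\frac{5}{3}} e^{2 t} e^{5 t^{3}} - 4 e^{\frac{5}{3}} e^{2 t} e^{5 t^{3}}
This equals f(t) exactly, so the claim holds.

Valid - the claim checks out under differentiation.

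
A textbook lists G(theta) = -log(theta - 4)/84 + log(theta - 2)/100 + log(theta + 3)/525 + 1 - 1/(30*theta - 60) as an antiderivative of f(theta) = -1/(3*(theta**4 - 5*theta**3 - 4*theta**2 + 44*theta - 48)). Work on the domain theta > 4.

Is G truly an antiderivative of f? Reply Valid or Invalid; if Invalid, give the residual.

d/dtheta[G] = -1/(3*theta**4 - 15*theta**3 - 12*theta**2 + 132*theta - 144)
This equals f(theta) exactly, so the claim holds.

Valid. The derivative of G reproduces f.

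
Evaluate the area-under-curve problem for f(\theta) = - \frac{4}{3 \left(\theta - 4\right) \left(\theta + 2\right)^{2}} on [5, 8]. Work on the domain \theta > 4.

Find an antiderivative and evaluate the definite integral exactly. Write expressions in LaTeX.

Factor the denominator (3 \left(\theta - 4\right) \left(\theta + 2\right)^{2}) and decompose: f = \frac{1}{27 \left(\theta + 2\right)} + \frac{2}{9 \left(\theta + 2\right)^{2}} - \frac{1}{27 \left(\theta - 4\right)}; each piece integrates to a log, atan, or power term.
F(\theta) = - \frac{\log{\left(\theta - 4 \right)}}{27} + \frac{\log{\left(\theta + 2 \right)}}{27} - \frac{4}{18 \theta + 36} is an antiderivative of f.
Check: d/d\theta[- \frac{\log{\left(\theta - 4 \right)}}{27} + \frac{\log{\left(\theta + 2 \right)}}{27} - \frac{4}{18 \theta + 36}] = - \frac{4}{3 \theta^{3} - 36 \theta - 48}, which equals f(\theta).
F(8) = - \frac{\log{\left(4 \right)}}{27} - \frac{1}{45} + \frac{\log{\left(10 \right)}}{27}; F(5) = - \frac{2}{63} + \frac{\log{\left(7 \right)}}{27}.
Integral = F(8) - F(5) = - \frac{\log{\left(7 \right)}}{27} - \frac{\log{\left(4 \right)}}{27} + \frac{1}{105} + \frac{\log{\left(10 \right)}}{27}.

Antiderivative: F(\theta) = - \frac{\log{\left(\theta - 4 \right)}}{27} + \frac{\log{\left(\theta + 2 \right)}}{27} - \frac{4}{18 \theta + 36}; value = - \frac{\log{\left(7 \right)}}{27} - \frac{\log{\left(4 \right)}}{27} + \frac{1}{105} + \frac{\log{\left(10 \right)}}{27}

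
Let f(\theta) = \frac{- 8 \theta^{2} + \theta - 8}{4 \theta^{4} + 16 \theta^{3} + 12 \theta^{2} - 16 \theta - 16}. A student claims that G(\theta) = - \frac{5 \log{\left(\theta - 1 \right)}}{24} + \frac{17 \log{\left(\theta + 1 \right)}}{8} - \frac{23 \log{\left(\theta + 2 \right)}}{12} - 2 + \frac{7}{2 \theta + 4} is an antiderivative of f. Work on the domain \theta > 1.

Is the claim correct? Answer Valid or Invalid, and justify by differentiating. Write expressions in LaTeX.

Valid. The derivative of G reproduces f.

d/d\theta[G] = \frac{- 8 \theta^{2} + \theta - 8}{4 \theta^{4} + 16 \theta^{3} + 12 \theta^{2} - 16 \theta - 16}
This equals f(\theta) exactly, so the claim holds.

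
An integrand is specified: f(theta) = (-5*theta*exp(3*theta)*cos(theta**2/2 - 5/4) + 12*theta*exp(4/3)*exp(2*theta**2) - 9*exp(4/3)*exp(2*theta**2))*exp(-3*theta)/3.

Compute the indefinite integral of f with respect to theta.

F(theta) = (-5*sin(theta**2/2 - 5/4) + 3*exp(4/3)*exp(-3*theta)*exp(2*theta**2))/3 + C

Since d/dtheta undoes antidifferentiation here, F'(theta) = f(theta) is required of F(theta).
Check: d/dtheta[(-5*sin(theta**2/2 - 5/4) + 3*exp(4/3)*exp(-3*theta)*exp(2*theta**2))/3] = (-5*theta*exp(3*theta)*cos(theta**2/2 - 5/4) + 12*theta*exp(4/3)*exp(2*theta**2) - 9*exp(4/3)*exp(2*theta**2))*exp(-3*theta)/3 = f(theta).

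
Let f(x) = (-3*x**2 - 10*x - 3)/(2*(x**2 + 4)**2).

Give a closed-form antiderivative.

An antiderivative is F(x) = 9*x/(16*x**2 + 64) - 15*atan(x/2)/32 + 40/(16*x**2 + 64).

A candidate is checked by its d/dx: the result must match f(x).
Check: d/dx[9*x/(16*x**2 + 64) - 15*atan(x/2)/32 + 40/(16*x**2 + 64)] = (-3*x**2 - 10*x - 3)/(2*x**4 + 16*x**2 + 32), which equals f(x).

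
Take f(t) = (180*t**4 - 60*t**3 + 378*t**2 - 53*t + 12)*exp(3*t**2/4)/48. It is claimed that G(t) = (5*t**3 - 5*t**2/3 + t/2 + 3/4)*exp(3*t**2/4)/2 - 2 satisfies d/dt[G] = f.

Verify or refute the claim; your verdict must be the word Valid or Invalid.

d/dt[G] = 15*t**4*exp(3*t**2/4)/4 - 5*t**3*exp(3*t**2/4)/4 + 63*t**2*exp(3*t**2/4)/8 - 53*t*exp(3*t**2/4)/48 + exp(3*t**2/4)/4
This equals f(t) exactly, so the claim holds.

Valid - the claim checks out under differentiation.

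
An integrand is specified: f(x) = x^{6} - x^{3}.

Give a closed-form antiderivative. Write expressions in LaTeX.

An antiderivative is F(x) = \frac{x^{7}}{7} - \frac{x^{4}}{4}.

Integrate term by term and add the pieces.
Check: d/dx[\frac{x^{7}}{7} - \frac{x^{4}}{4}] = x^{6} - x^{3} = f(x).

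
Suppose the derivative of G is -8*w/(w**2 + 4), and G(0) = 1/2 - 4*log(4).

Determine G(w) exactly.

G(w) = -(8*log(w**2 + 4) - 1)/2

The substitution u = w**2 + 4 works: G'(w) is exactly (dG/du)*(du/dw) for that inner function.
A general antiderivative is -4*log(w**2 + 4) + C.
The condition gives C = 1/2 - 4*log(4) - (-4*log(4)) = 1/2.
So G(w) = -(8*log(w**2 + 4) - 1)/2.
Check: d/dw[-(8*log(w**2 + 4) - 1)/2] = -8*w/(w**2 + 4) = G'(w).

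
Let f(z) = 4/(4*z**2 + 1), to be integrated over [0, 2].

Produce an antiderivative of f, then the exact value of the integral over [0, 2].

Antiderivative: F(z) = 2*atan(2*z); value = 2*atan(4)

An antiderivative F(z) passes only if d/dz[F] lands on f(z) exactly.
F(z) = 2*atan(2*z) is an antiderivative of f.
Check: d/dz[2*atan(2*z)] = 4/(4*z**2 + 1) = f(z).
F(2) = 2*atan(4); F(0) = 0.
Integral = F(2) - F(0) = 2*atan(4).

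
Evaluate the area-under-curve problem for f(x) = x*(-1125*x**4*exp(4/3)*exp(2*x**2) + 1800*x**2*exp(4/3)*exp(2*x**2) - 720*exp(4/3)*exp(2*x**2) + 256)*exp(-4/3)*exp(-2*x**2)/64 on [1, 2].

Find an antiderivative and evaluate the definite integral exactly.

Recover f(x) by differentiating a candidate F(x); any mismatch rules it out.
F(x) = (-375*x**6*exp(4/3)*exp(2*x**2) + 900*x**4*exp(4/3)*exp(2*x**2) - 720*x**2*exp(4/3)*exp(2*x**2) + 192*exp(4/3)*exp(2*x**2) - 128)*exp(-4/3)*exp(-2*x**2)/128 is an antiderivative of f.
Check: d/dx[(-375*x**6*exp(4/3)*exp(2*x**2) + 900*x**4*exp(4/3)*exp(2*x**2) - 720*x**2*exp(4/3)*exp(2*x**2) + 192*exp(4/3)*exp(2*x**2) - 128)*exp(-4/3)*exp(-2*x**2)/128] = (-1125*x**5*exp(4/3)*exp(2*x**2) + 1800*x**3*exp(4/3)*exp(2*x**2) - 720*x*exp(4/3)*exp(2*x**2) + 256*x)*exp(-4/3)*exp(-2*x**2)/64, which equals f(x).
F(2) = -96 - exp(-28/3); F(1) = -exp(-10/3) - 3/128.
Integral = F(2) - F(1) = -12285/128 - exp(-28/3) + exp(-10/3).

Antiderivative: F(x) = (-375*x**6*exp(4/3)*exp(2*x**2) + 900*x**4*exp(4/3)*exp(2*x**2) - 720*x**2*exp(4/3)*exp(2*x**2) + 192*exp(4/3)*exp(2*x**2) - 128)*exp(-4/3)*exp(-2*x**2)/128; value = -12285/128 - exp(-28/3) + exp(-10/3)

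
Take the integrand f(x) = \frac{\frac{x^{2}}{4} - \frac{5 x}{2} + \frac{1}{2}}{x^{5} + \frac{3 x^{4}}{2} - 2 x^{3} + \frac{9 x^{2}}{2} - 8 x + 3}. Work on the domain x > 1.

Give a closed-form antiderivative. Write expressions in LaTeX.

An antiderivative is F(x) = \frac{- 1617 \log{\left(x - 1 \right)} + 968 \log{\left(x - \frac{1}{2} \right)} + 369 \log{\left(x + 3 \right)} + 140 \log{\left(x^{2} + 2 \right)} + 1120 \sqrt{2} \operatorname{atan}{\left(\frac{\sqrt{2} x}{2} \right)}}{5544}.

Factor the denominator (2 \left(x - 1\right) \left(x + 3\right) \left(2 x - 1\right) \left(x^{2} + 2\right)) and decompose: f = \frac{5 \left(x + 8\right)}{99 \left(x^{2} + 2\right)} + \frac{22}{63 \left(2 x - 1\right)} + \frac{41}{616 \left(x + 3\right)} - \frac{7}{24 \left(x - 1\right)}; each piece integrates to a log, atan, or power term.
Check: d/dx[\frac{- 1617 \log{\left(x - 1 \right)} + 968 \log{\left(x - \frac{1}{2} \right)} + 369 \log{\left(x + 3 \right)} + 140 \log{\left(x^{2} + 2 \right)} + 1120 \sqrt{2} \operatorname{atan}{\left(\frac{\sqrt{2} x}{2} \right)}}{5544}] = \frac{x^{2} - 10 x + 2}{4 x^{5} + 6 x^{4} - 8 x^{3} + 18 x^{2} - 32 x + 12}, which equals f(x).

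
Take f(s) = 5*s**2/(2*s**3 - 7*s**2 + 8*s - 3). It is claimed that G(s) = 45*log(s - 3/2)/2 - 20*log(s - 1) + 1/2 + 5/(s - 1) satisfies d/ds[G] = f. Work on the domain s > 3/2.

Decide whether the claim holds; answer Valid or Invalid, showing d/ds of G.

d/ds[G] = 5*s**2/(2*s**3 - 7*s**2 + 8*s - 3)
This equals f(s) exactly, so the claim holds.

Valid - the claim checks out under differentiation.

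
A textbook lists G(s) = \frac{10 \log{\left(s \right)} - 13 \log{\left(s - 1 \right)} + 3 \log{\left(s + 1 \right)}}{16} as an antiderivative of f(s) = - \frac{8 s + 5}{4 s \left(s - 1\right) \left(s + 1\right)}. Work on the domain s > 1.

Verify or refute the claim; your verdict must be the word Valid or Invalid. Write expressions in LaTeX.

Invalid: d/ds[G] - f = \frac{8 s + 5}{8 s^{3} - 8 s}, which is not 0.

d/ds[G] = \frac{- 8 s - 5}{8 s^{3} - 8 s}
d/ds[G] - f(s) = \frac{8 s + 5}{8 s^{3} - 8 s} != 0.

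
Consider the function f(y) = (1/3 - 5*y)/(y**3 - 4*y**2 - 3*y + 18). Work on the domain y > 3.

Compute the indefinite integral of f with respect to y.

F(y) = -31*log(y - 3)/75 + 31*log(y + 2)/75 + 44/(15*y - 45) + C

Factor the denominator (3*(y - 3)**2*(y + 2)) and decompose: f = 31/(75*(y + 2)) - 31/(75*(y - 3)) - 44/(15*(y - 3)**2); each piece integrates to a log, atan, or power term.
Check: d/dy[-31*log(y - 3)/75 + 31*log(y + 2)/75 + 44/(15*y - 45)] = (1 - 15*y)/(3*y**3 - 12*y**2 - 9*y + 54), which equals f(y).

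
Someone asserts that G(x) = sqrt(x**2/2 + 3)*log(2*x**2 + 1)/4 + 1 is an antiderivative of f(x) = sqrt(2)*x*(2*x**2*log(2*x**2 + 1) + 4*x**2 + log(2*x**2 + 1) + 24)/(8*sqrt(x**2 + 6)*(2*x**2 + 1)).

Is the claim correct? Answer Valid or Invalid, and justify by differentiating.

Valid - differentiating G returns exactly f.

d/dx[G] = (2*x**3*log(2*x**2 + 1) + 4*x**3 + x*log(2*x**2 + 1) + 24*x)/(8*sqrt(2)*x**2*sqrt(x**2 + 6) + 4*sqrt(2)*sqrt(x**2 + 6))
This equals f(x) exactly, so the claim holds.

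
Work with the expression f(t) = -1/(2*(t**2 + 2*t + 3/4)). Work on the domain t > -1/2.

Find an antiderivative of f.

An antiderivative is F(t) = -(log(t + 1/2) - log(t + 3/2))/2.

The denominator factors as (2*t + 1)*(2*t + 3); partial fractions split f into directly integrable pieces: 1/(2*t + 3) - 1/(2*t + 1).
Check: d/dt[-(log(t + 1/2) - log(t + 3/2))/2] = -2/(4*t**2 + 8*t + 3), which equals f(t).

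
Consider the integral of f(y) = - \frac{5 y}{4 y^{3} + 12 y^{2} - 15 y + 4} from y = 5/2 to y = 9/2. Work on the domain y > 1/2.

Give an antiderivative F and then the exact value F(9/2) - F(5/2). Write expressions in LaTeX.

Antiderivative: F(y) = - \frac{20 \log{\left(y - \frac{1}{2} \right)}}{81} + \frac{20 \log{\left(y + 4 \right)}}{81} + \frac{5}{36 y - 18}; value = - \frac{20 \log{\left(\frac{13}{2} \right)}}{81} - \frac{20 \log{\left(4 \right)}}{81} - \frac{5}{144} + \frac{20 \log{\left(2 \right)}}{81} + \frac{20 \log{\left(\frac{17}{2} \right)}}{81}

The denominator factors as \left(y + 4\right) \left(2 y - 1\right)^{2}; partial fractions split f into directly integrable pieces: - \frac{40}{81 \left(2 y - 1\right)} - \frac{5}{9 \left(2 y - 1\right)^{2}} + \frac{20}{81 \left(y + 4\right)}.
F(y) = - \frac{20 \log{\left(y - \frac{1}{2} \right)}}{81} + \frac{20 \log{\left(y + 4 \right)}}{81} + \frac{5}{36 y - 18} is an antiderivative of f.
Check: d/dy[- \frac{20 \log{\left(y - \frac{1}{2} \right)}}{81} + \frac{20 \log{\left(y + 4 \right)}}{81} + \frac{5}{36 y - 18}] = - \frac{5 y}{4 y^{3} + 12 y^{2} - 15 y + 4} = f(y).
F(9/2) = - \frac{20 \log{\left(4 \right)}}{81} + \frac{5}{144} + \frac{20 \log{\left(\frac{17}{2} \right)}}{81}; F(5/2) = - \frac{20 \log{\left(2 \right)}}{81} + \frac{5}{72} + \frac{20 \log{\left(\frac{13}{2} \right)}}{81}.
Integral = F(9/2) - F(5/2) = - \frac{20 \log{\left(\frac{13}{2} \right)}}{81} - \frac{20 \log{\left(4 \right)}}{81} - \frac{5}{144} + \frac{20 \log{\left(2 \right)}}{81} + \frac{20 \log{\left(\frac{17}{2} \right)}}{81}.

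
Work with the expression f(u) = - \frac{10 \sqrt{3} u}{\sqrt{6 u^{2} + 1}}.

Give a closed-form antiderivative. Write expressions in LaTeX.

The substitution w = 2 u^{2} + \frac{1}{3} works: f is exactly (dF/dw)*(dw/du) for that inner function.
Check: d/du[- 5 \sqrt{2 u^{2} + \frac{1}{3}}] = - \frac{10 \sqrt{3} u}{\sqrt{6 u^{2} + 1}} = f(u).

An antiderivative is F(u) = - 5 \sqrt{2 u^{2} + \frac{1}{3}}.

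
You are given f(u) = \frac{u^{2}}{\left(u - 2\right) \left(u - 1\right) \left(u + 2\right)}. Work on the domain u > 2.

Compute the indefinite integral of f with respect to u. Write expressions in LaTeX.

F(u) = \log{\left(u - 2 \right)} - \frac{\log{\left(u - 1 \right)}}{3} + \frac{\log{\left(u + 2 \right)}}{3} + C

The denominator factors as \left(u - 2\right) \left(u - 1\right) \left(u + 2\right); partial fractions split f into directly integrable pieces: \frac{1}{3 \left(u + 2\right)} - \frac{1}{3 \left(u - 1\right)} + \frac{1}{u - 2}.
Check: d/du[\log{\left(u - 2 \right)} - \frac{\log{\left(u - 1 \right)}}{3} + \frac{\log{\left(u + 2 \right)}}{3}] = \frac{u^{2}}{u^{3} - u^{2} - 4 u + 4}, which equals f(u).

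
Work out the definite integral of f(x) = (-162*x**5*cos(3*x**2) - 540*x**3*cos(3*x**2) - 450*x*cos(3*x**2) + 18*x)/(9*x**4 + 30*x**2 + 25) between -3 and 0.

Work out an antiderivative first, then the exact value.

For F(x) to be correct the identity F'(x) - f(x) = 0 must hold.
F(x) = -3*sin(3*x**2) - 1/(x**2 + 5/3) is an antiderivative of f.
Check: d/dx[-3*sin(3*x**2) - 1/(x**2 + 5/3)] = (-162*x**5*cos(3*x**2) - 540*x**3*cos(3*x**2) - 450*x*cos(3*x**2) + 18*x)/(9*x**4 + 30*x**2 + 25) = f(x).
F(0) = -3/5; F(-3) = -3*sin(27) - 3/32.
Integral = F(0) - F(-3) = -81/160 + 3*sin(27).

Antiderivative: F(x) = -3*sin(3*x**2) - 1/(x**2 + 5/3); value = -81/160 + 3*sin(27)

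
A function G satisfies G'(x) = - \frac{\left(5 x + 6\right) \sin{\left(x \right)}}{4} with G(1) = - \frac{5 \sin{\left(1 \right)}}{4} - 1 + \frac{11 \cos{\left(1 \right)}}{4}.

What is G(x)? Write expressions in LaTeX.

Whatever form G(x) takes, its d/dx must return the stated G'(x).
A general antiderivative is \frac{5 x \cos{\left(x \right)}}{4} - \frac{5 \sin{\left(x \right)}}{4} + \frac{3 \cos{\left(x \right)}}{2} + C.
The condition gives C = - \frac{5 \sin{\left(1 \right)}}{4} - 1 + \frac{11 \cos{\left(1 \right)}}{4} - (- \frac{5 \sin{\left(1 \right)}}{4} + \frac{11 \cos{\left(1 \right)}}{4}) = -1.
So G(x) = \frac{5 x \cos{\left(x \right)}}{4} - \frac{5 \sin{\left(x \right)}}{4} + \frac{3 \cos{\left(x \right)}}{2} - 1.
Check: d/dx[\frac{5 x \cos{\left(x \right)}}{4} - \frac{5 \sin{\left(x \right)}}{4} + \frac{3 \cos{\left(x \right)}}{2} - 1] = - \frac{5 x \sin{\left(x \right)}}{4} - \frac{3 \sin{\left(x \right)}}{2}, which equals G'(x).

G(x) = \frac{5 x \cos{\left(x \right)}}{4} - \frac{5 \sin{\left(x \right)}}{4} + \frac{3 \cos{\left(x \right)}}{2} - 1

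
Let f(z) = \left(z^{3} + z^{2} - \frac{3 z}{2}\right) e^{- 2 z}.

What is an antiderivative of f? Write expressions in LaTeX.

Recognize the product-rule pattern: f = u'v + uv' with u = - \frac{z^{3}}{2} - \frac{5 z^{2}}{4} - \frac{z}{2} - \frac{1}{4}, v = e^{- 2 z}, so integration by parts undoes it.
Check: d/dz[- \frac{\left(2 z^{3} + 5 z^{2} + 2 z + 1\right) e^{- 2 z}}{4}] = \frac{\left(2 z^{3} + 2 z^{2} - 3 z\right) e^{- 2 z}}{2}, which equals f(z).

An antiderivative is F(z) = - \frac{\left(2 z^{3} + 5 z^{2} + 2 z + 1\right) e^{- 2 z}}{4}.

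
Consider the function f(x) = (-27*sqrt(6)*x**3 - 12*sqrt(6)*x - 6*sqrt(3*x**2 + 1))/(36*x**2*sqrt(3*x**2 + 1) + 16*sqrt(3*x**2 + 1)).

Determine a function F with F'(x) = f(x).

An antiderivative is F(x) = -(sqrt(6)*sqrt(3*x**2 + 1) + atan(3*x/2))/4.

Check any antiderivative F(x) by computing F'(x) and comparing it with f(x).
Check: d/dx[-(sqrt(6)*sqrt(3*x**2 + 1) + atan(3*x/2))/4] = (-27*sqrt(6)*x**3 - 12*sqrt(6)*x - 6*sqrt(3*x**2 + 1))/(36*x**2*sqrt(3*x**2 + 1) + 16*sqrt(3*x**2 + 1)) = f(x).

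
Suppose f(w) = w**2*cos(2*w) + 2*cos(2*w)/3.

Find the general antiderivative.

F(w) = (6*w**2*sin(2*w) + 6*w*cos(2*w) + sin(2*w))/12 + C

The integrand splits into summands that can be handled one at a time.
Check: d/dw[(6*w**2*sin(2*w) + 6*w*cos(2*w) + sin(2*w))/12] = w**2*cos(2*w) + 2*cos(2*w)/3 = f(w).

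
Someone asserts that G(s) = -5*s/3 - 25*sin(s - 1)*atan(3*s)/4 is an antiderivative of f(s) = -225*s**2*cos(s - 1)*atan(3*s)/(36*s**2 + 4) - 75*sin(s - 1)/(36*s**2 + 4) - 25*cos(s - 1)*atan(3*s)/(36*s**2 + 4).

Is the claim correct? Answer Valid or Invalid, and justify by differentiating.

Invalid: d/ds[G] - f = -5/3, which is not 0.

d/ds[G] = (-675*s**2*cos(s - 1)*atan(3*s) - 180*s**2 - 225*sin(s - 1) - 75*cos(s - 1)*atan(3*s) - 20)/(108*s**2 + 12)
d/ds[G] - f(s) = -5/3 != 0.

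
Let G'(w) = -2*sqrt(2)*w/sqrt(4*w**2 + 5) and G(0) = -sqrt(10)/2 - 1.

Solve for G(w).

G'(w) matches the chain-rule pattern g'(h)*h' with inner function h(w) = 2*w**2 + 5/2; substituting u = h(w) collapses the integral.
A general antiderivative is -sqrt(2*w**2 + 5/2) + C.
The condition gives C = -sqrt(10)/2 - 1 - (-sqrt(10)/2) = -1.
So G(w) = sqrt(2)*(-sqrt(4*w**2 + 5) - sqrt(2))/2.
Check: d/dw[sqrt(2)*(-sqrt(4*w**2 + 5) - sqrt(2))/2] = -2*sqrt(2)*w/sqrt(4*w**2 + 5) = G'(w).

G(w) = sqrt(2)*(-sqrt(4*w**2 + 5) - sqrt(2))/2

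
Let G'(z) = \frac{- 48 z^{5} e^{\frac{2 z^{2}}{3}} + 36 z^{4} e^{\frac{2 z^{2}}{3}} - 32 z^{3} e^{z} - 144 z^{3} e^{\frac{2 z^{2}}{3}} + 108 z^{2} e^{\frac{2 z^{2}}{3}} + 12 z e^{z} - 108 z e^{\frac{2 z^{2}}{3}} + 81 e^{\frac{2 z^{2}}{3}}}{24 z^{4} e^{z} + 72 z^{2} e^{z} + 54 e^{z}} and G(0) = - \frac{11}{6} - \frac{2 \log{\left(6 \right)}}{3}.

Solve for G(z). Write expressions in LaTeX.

Check a candidate G(z) by differentiating: d/dz[G] must match the given G'(z).
A general antiderivative is - \frac{3 e^{\frac{2 z^{2}}{3} - z}}{2} - \frac{2 \log{\left(4 z^{2} + 6 \right)}}{3} - \frac{5}{2 \left(2 z^{2} + 3\right)} + C.
The condition gives C = - \frac{11}{6} - \frac{2 \log{\left(6 \right)}}{3} - (- \frac{7}{3} - \frac{2 \log{\left(6 \right)}}{3}) = \frac{1}{2}.
So G(z) = - \frac{2 \log{\left(4 z^{2} + 6 \right)}}{3} + \frac{1}{2} - \frac{3 e^{- z} e^{\frac{2 z^{2}}{3}}}{2} - \frac{5}{4 z^{2} + 6}.
Check: d/dz[- \frac{2 \log{\left(4 z^{2} + 6 \right)}}{3} + \frac{1}{2} - \frac{3 e^{- z} e^{\frac{2 z^{2}}{3}}}{2} - \frac{5}{4 z^{2} + 6}] = \frac{- 48 z^{5} e^{\frac{2 z^{2}}{3}} + 36 z^{4} e^{\frac{2 z^{2}}{3}} - 32 z^{3} e^{z} - 144 z^{3} e^{\frac{2 z^{2}}{3}} + 108 z^{2} e^{\frac{2 z^{2}}{3}} + 12 z e^{z} - 108 z e^{\frac{2 z^{2}}{3}} + 81 e^{\frac{2 z^{2}}{3}}}{24 z^{4} e^{z} + 72 z^{2} e^{z} + 54 e^{z}} = G'(z).

G(z) = - \frac{2 \log{\left(4 z^{2} + 6 \right)}}{3} + \frac{1}{2} - \frac{3 e^{- z} e^{\frac{2 z^{2}}{3}}}{2} - \frac{5}{4 z^{2} + 6}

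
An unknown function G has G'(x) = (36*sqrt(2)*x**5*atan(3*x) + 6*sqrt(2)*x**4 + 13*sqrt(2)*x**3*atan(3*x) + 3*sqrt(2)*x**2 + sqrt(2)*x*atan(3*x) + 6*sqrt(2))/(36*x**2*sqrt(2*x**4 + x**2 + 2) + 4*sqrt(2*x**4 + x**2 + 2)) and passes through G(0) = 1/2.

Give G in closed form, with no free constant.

Recognize the product-rule pattern: G'(x) = u'v + uv' with u = sqrt(x**4 + x**2/2 + 1)/2, v = atan(3*x), so integration by parts undoes it.
A general antiderivative is sqrt(x**4 + x**2/2 + 1)*atan(3*x)/2 + C.
The condition gives C = 1/2 - (0) = 1/2.
So G(x) = sqrt(x**4 + x**2/2 + 1)*atan(3*x)/2 + 1/2.
Check: d/dx[sqrt(x**4 + x**2/2 + 1)*atan(3*x)/2 + 1/2] = (36*x**5*atan(3*x) + 6*x**4 + 13*x**3*atan(3*x) + 3*x**2 + x*atan(3*x) + 6)/(18*sqrt(2)*x**2*sqrt(2*x**4 + x**2 + 2) + 2*sqrt(2)*sqrt(2*x**4 + x**2 + 2)), which equals G'(x).

G(x) = sqrt(x**4 + x**2/2 + 1)*atan(3*x)/2 + 1/2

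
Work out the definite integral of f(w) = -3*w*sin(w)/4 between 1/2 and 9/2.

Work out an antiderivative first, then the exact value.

Antiderivative: F(w) = 3*(w*cos(w) - sin(w))/4; value = 27*cos(9/2)/8 - 3*cos(1/2)/8 + 3*sin(1/2)/4 - 3*sin(9/2)/4

Differentiate the proposed F(w) back; it has to land on f(w) exactly.
F(w) = 3*(w*cos(w) - sin(w))/4 is an antiderivative of f.
Check: d/dw[3*(w*cos(w) - sin(w))/4] = -3*w*sin(w)/4 = f(w).
F(9/2) = 27*cos(9/2)/8 - 3*sin(9/2)/4; F(1/2) = -3*sin(1/2)/4 + 3*cos(1/2)/8.
Integral = F(9/2) - F(1/2) = 27*cos(9/2)/8 - 3*cos(1/2)/8 + 3*sin(1/2)/4 - 3*sin(9/2)/4.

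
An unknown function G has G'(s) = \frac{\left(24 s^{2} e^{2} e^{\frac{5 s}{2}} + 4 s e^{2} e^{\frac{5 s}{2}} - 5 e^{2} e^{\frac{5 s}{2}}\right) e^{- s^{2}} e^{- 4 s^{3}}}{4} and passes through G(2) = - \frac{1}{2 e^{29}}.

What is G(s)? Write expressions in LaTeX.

The substitution u = - 4 s^{3} - s^{2} + \frac{5 s}{2} + 2 works: G'(s) is exactly (dG/du)*(du/ds) for that inner function.
A general antiderivative is - \frac{e^{- 4 s^{3} - s^{2} + \frac{5 s}{2} + 2}}{2} + C.
The condition gives C = - \frac{1}{2 e^{29}} - (- \frac{1}{2 e^{29}}) = 0.
So G(s) = - \frac{e^{- 4 s^{3} - s^{2} + \frac{5 s}{2} + 2}}{2}.
Check: d/ds[- \frac{e^{- 4 s^{3} - s^{2} + \frac{5 s}{2} + 2}}{2}] = \frac{\left(24 s^{2} + 4 s - 5\right) e^{2} e^{\frac{5 s}{2}} e^{- s^{2}} e^{- 4 s^{3}}}{4}, which equals G'(s).

G(s) = - \frac{e^{- 4 s^{3} - s^{2} + \frac{5 s}{2} + 2}}{2}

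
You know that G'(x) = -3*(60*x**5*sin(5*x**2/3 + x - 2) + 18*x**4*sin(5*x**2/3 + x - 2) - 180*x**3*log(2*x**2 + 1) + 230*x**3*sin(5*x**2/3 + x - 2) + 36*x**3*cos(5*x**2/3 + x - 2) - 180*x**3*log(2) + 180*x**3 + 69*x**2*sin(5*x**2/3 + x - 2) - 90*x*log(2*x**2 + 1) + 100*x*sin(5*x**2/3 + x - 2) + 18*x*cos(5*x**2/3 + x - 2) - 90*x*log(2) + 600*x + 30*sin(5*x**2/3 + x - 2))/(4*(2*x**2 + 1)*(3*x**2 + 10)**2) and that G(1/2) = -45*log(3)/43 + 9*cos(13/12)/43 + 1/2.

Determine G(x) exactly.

Recognize the product-rule pattern: G'(x) = u'v + uv' with u = -3/(4*(x**2/2 + 5/3)), v = 5*log(4*x**2 + 2)/2 - cos(5*x**2/3 + x - 2)/2, so integration by parts undoes it.
A general antiderivative is -3*(5*log(4*x**2 + 2)/2 - cos(5*x**2/3 + x - 2)/2)/(4*(x**2/2 + 5/3)) + C.
The condition gives C = -45*log(3)/43 + 9*cos(13/12)/43 + 1/2 - (-45*log(3)/43 + 9*cos(13/12)/43) = 1/2.
So G(x) = (6*x**2 - 45*log(4*x**2 + 2) + 9*cos(5*x**2/3 + x - 2) + 20)/(4*(3*x**2 + 10)).
Check: d/dx[(6*x**2 - 45*log(4*x**2 + 2) + 9*cos(5*x**2/3 + x - 2) + 20)/(4*(3*x**2 + 10))] = (-180*x**5*sin(5*x**2/3 + x - 2) - 54*x**4*sin(5*x**2/3 + x - 2) + 540*x**3*log(2*x**2 + 1) - 690*x**3*sin(5*x**2/3 + x - 2) - 108*x**3*cos(5*x**2/3 + x - 2) - 540*x**3 + 540*x**3*log(2) - 207*x**2*sin(5*x**2/3 + x - 2) + 270*x*log(2*x**2 + 1) - 300*x*sin(5*x**2/3 + x - 2) - 54*x*cos(5*x**2/3 + x - 2) - 1800*x + 270*x*log(2) - 90*sin(5*x**2/3 + x - 2))/(72*x**6 + 516*x**4 + 1040*x**2 + 400), which equals G'(x).

G(x) = (6*x**2 - 45*log(4*x**2 + 2) + 9*cos(5*x**2/3 + x - 2) + 20)/(4*(3*x**2 + 10))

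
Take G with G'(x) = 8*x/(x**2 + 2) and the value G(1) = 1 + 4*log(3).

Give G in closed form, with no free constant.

The substitution u = x**2 + 2 works: G'(x) is exactly (dG/du)*(du/dx) for that inner function.
A general antiderivative is 4*log(x**2 + 2) + C.
The condition gives C = 1 + 4*log(3) - (4*log(3)) = 1.
So G(x) = 4*log(x**2 + 2) + 1.
Check: d/dx[4*log(x**2 + 2) + 1] = 8*x/(x**2 + 2) = G'(x).

G(x) = 4*log(x**2 + 2) + 1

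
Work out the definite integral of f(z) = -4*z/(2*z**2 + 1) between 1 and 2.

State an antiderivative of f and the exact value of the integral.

Antiderivative: F(z) = -log(z**2 + 1/2); value = -log(9/2) + log(3/2)

f matches the chain-rule pattern g'(h)*h' with inner function h(z) = z**2 + 1/2; substituting u = h(z) collapses the integral.
F(z) = -log(z**2 + 1/2) is an antiderivative of f.
Check: d/dz[-log(z**2 + 1/2)] = -4*z/(2*z**2 + 1) = f(z).
F(2) = -log(9/2); F(1) = -log(3/2).
Integral = F(2) - F(1) = -log(9/2) + log(3/2).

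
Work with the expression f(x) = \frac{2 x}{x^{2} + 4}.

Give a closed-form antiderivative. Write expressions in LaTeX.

f matches the chain-rule pattern g'(h)*h' with inner function h(x) = x^{2} + 4; substituting u = h(x) collapses the integral.
Check: d/dx[\log{\left(x^{2} + 4 \right)}] = \frac{2 x}{x^{2} + 4} = f(x).

An antiderivative is F(x) = \log{\left(x^{2} + 4 \right)}.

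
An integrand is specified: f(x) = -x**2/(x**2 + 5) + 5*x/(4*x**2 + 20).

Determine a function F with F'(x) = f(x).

The integrand splits into summands that can be handled one at a time.
Check: d/dx[-x + 5*log(x**2 + 5)/8 + sqrt(5)*atan(sqrt(5)*x/5)] = (-4*x**2 + 5*x)/(4*x**2 + 20), which equals f(x).

An antiderivative is F(x) = -x + 5*log(x**2 + 5)/8 + sqrt(5)*atan(sqrt(5)*x/5).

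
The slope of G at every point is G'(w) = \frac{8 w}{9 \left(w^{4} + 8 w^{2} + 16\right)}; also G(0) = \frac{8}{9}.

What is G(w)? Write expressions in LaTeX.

G(w) = \frac{9 w^{2} + 32}{9 \left(w^{2} + 4\right)}

G'(w) matches the chain-rule pattern g'(h)*h' with inner function h(w) = \frac{3 w^{2}}{2} + 6; substituting u = h(w) collapses the integral.
A general antiderivative is - \frac{2}{3 \left(\frac{3 w^{2}}{2} + 6\right)} + C.
The condition gives C = \frac{8}{9} - (- \frac{1}{9}) = 1.
So G(w) = \frac{9 w^{2} + 32}{9 \left(w^{2} + 4\right)}.
Check: d/dw[\frac{9 w^{2} + 32}{9 \left(w^{2} + 4\right)}] = \frac{8 w}{9 w^{4} + 72 w^{2} + 144}, which equals G'(w).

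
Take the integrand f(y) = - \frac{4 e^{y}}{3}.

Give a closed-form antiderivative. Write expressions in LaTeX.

An antiderivative is F(y) = - \frac{4 e^{y}}{3}.

A first test for any F(y): its y-derivative must equal f(y) identically.
Check: d/dy[- \frac{4 e^{y}}{3}] = - \frac{4 e^{y}}{3} = f(y).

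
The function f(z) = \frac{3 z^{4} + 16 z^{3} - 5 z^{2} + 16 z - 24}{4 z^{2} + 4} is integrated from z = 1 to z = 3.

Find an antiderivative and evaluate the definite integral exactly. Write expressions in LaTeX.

Antiderivative: F(z) = \frac{z^{3} + 8 z^{2} - 8 z - 16 \operatorname{atan}{\left(z \right)}}{4}; value = - 4 \operatorname{atan}{\left(3 \right)} + \pi + \frac{37}{2}

Any candidate F(z) must reproduce f(z) exactly when differentiated.
F(z) = \frac{z^{3} + 8 z^{2} - 8 z - 16 \operatorname{atan}{\left(z \right)}}{4} is an antiderivative of f.
Check: d/dz[\frac{z^{3} + 8 z^{2} - 8 z - 16 \operatorname{atan}{\left(z \right)}}{4}] = \frac{3 z^{4} + 16 z^{3} - 5 z^{2} + 16 z - 24}{4 z^{2} + 4} = f(z).
F(3) = \frac{75}{4} - 4 \operatorname{atan}{\left(3 \right)}; F(1) = \frac{1}{4} - \pi.
Integral = F(3) - F(1) = - 4 \operatorname{atan}{\left(3 \right)} + \pi + \frac{37}{2}.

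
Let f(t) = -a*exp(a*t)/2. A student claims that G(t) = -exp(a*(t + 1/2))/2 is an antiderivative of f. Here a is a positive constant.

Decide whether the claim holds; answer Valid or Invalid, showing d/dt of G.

d/dt[G] = -a*exp(a/2)*exp(a*t)/2
d/dt[G] - f(t) = -a*exp(a/2)*exp(a*t)/2 + a*exp(a*t)/2 != 0.

Invalid: d/dt[G] - f = -a*exp(a/2)*exp(a*t)/2 + a*exp(a*t)/2, which is not 0.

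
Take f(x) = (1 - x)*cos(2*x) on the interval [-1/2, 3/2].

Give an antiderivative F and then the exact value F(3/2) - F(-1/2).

An antiderivative F(x) passes only if d/dx[F] lands on f(x) exactly.
F(x) = -x*sin(2*x)/2 + sin(2*x)/2 - cos(2*x)/4 is an antiderivative of f.
Check: d/dx[-x*sin(2*x)/2 + sin(2*x)/2 - cos(2*x)/4] = -x*cos(2*x) + cos(2*x), which equals f(x).
F(3/2) = -sin(3)/4 - cos(3)/4; F(-1/2) = -3*sin(1)/4 - cos(1)/4.
Integral = F(3/2) - F(-1/2) = -sin(3)/4 + cos(1)/4 - cos(3)/4 + 3*sin(1)/4.

Antiderivative: F(x) = -x*sin(2*x)/2 + sin(2*x)/2 - cos(2*x)/4; value = -sin(3)/4 + cos(1)/4 - cos(3)/4 + 3*sin(1)/4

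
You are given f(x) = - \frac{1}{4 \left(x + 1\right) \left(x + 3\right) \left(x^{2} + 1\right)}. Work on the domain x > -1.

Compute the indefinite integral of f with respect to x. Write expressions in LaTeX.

Factor the denominator (4 \left(x + 1\right) \left(x + 3\right) \left(x^{2} + 1\right)) and decompose: f = \frac{2 x - 1}{40 \left(x^{2} + 1\right)} + \frac{1}{80 \left(x + 3\right)} - \frac{1}{16 \left(x + 1\right)}; each piece integrates to a log, atan, or power term.
Check: d/dx[- \frac{5 \log{\left(x + 1 \right)} - \log{\left(x + 3 \right)} - 2 \log{\left(x^{2} + 1 \right)} + 2 \operatorname{atan}{\left(x \right)}}{80}] = - \frac{1}{4 x^{4} + 16 x^{3} + 16 x^{2} + 16 x + 12}, which equals f(x).

F(x) = - \frac{5 \log{\left(x + 1 \right)} - \log{\left(x + 3 \right)} - 2 \log{\left(x^{2} + 1 \right)} + 2 \operatorname{atan}{\left(x \right)}}{80} + C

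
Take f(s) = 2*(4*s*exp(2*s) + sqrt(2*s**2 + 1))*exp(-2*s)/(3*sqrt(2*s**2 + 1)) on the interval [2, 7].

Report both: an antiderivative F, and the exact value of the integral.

Antiderivative: F(s) = (4*sqrt(2*s**2 + 1)*exp(2*s) - 1)*exp(-2*s)/3; value = -4 - exp(-14)/3 + exp(-4)/3 + 4*sqrt(11)

Any candidate F(s) must reproduce f(s) exactly when differentiated.
F(s) = (4*sqrt(2*s**2 + 1)*exp(2*s) - 1)*exp(-2*s)/3 is an antiderivative of f.
Check: d/ds[(4*sqrt(2*s**2 + 1)*exp(2*s) - 1)*exp(-2*s)/3] = (8*s*exp(2*s) + 2*sqrt(2*s**2 + 1))*exp(-2*s)/(3*sqrt(2*s**2 + 1)), which equals f(s).
F(7) = -exp(-14)/3 + 4*sqrt(11); F(2) = 4 - exp(-4)/3.
Integral = F(7) - F(2) = -4 - exp(-14)/3 + exp(-4)/3 + 4*sqrt(11).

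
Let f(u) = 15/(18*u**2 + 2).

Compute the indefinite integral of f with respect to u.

Differentiate the proposed F(u) back; it has to land on f(u) exactly.
Check: d/du[5*atan(3*u)/2] = 15/(18*u**2 + 2) = f(u).

F(u) = 5*atan(3*u)/2 + C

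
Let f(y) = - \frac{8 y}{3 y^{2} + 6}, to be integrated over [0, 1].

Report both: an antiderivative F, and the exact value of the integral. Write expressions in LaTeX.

f matches the chain-rule pattern g'(h)*h' with inner function h(y) = \frac{y^{4}}{2} + 2 y^{2} + 2; substituting u = h(y) collapses the integral.
F(y) = - \frac{2 \log{\left(\frac{y^{4}}{2} + 2 y^{2} + 2 \right)}}{3} is an antiderivative of f.
Check: d/dy[- \frac{2 \log{\left(\frac{y^{4}}{2} + 2 y^{2} + 2 \right)}}{3}] = - \frac{8 y}{3 y^{2} + 6} = f(y).
F(1) = - \frac{2 \log{\left(\frac{9}{2} \right)}}{3}; F(0) = - \frac{2 \log{\left(2 \right)}}{3}.
Integral = F(1) - F(0) = - \frac{2 \log{\left(\frac{9}{2} \right)}}{3} + \frac{2 \log{\left(2 \right)}}{3}.

Antiderivative: F(y) = - \frac{2 \log{\left(\frac{y^{4}}{2} + 2 y^{2} + 2 \right)}}{3}; value = - \frac{2 \log{\left(\frac{9}{2} \right)}}{3} + \frac{2 \log{\left(2 \right)}}{3}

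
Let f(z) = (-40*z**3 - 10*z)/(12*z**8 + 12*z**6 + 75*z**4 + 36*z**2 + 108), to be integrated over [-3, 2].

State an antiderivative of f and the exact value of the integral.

Antiderivative: F(z) = 5/(3*(2*z**4 + z**2 + 6)); value = 25/826

The substitution u = 2*z**4 + z**2 + 6 works: f is exactly (dF/du)*(du/dz) for that inner function.
F(z) = 5/(3*(2*z**4 + z**2 + 6)) is an antiderivative of f.
Check: d/dz[5/(3*(2*z**4 + z**2 + 6))] = (-40*z**3 - 10*z)/(12*z**8 + 12*z**6 + 75*z**4 + 36*z**2 + 108) = f(z).
F(2) = 5/126; F(-3) = 5/531.
Integral = F(2) - F(-3) = 25/826.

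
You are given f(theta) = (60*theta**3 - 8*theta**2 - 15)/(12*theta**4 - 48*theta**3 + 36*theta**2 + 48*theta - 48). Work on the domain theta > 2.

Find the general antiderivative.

F(theta) = (664*theta*log(theta - 2) + 333*theta*log(theta - 1) + 83*theta*log(theta + 1) - 1328*log(theta - 2) - 666*log(theta - 1) - 166*log(theta + 1) - 2598)/(216*(theta - 2)) + C

The denominator factors as 12*(theta - 2)**2*(theta - 1)*(theta + 1); partial fractions split f into directly integrable pieces: 83/(216*(theta + 1)) + 37/(24*(theta - 1)) + 83/(27*(theta - 2)) + 433/(36*(theta - 2)**2).
Check: d/dtheta[(664*theta*log(theta - 2) + 333*theta*log(theta - 1) + 83*theta*log(theta + 1) - 1328*log(theta - 2) - 666*log(theta - 1) - 166*log(theta + 1) - 2598)/(216*(theta - 2))] = (60*theta**3 - 8*theta**2 - 15)/(12*theta**4 - 48*theta**3 + 36*theta**2 + 48*theta - 48) = f(theta).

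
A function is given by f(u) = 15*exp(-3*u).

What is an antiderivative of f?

For F(u) to be correct the identity F'(u) - f(u) = 0 must hold.
Check: d/du[-5*exp(-3*u)] = 15*exp(-3*u) = f(u).

An antiderivative is F(u) = -5*exp(-3*u).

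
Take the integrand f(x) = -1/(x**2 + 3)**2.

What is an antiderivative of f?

An antiderivative is F(x) = (-sqrt(3)*x**2*atan(sqrt(3)*x/3) - 3*x - 3*sqrt(3)*atan(sqrt(3)*x/3))/(18*x**2 + 54).

Differentiate the proposed F(x) back; it has to land on f(x) exactly.
Check: d/dx[(-sqrt(3)*x**2*atan(sqrt(3)*x/3) - 3*x - 3*sqrt(3)*atan(sqrt(3)*x/3))/(18*x**2 + 54)] = -1/(x**4 + 6*x**2 + 9), which equals f(x).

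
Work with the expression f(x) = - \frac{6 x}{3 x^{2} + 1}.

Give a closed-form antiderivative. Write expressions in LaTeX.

f matches the chain-rule pattern g'(h)*h' with inner function h(x) = 3 x^{2} + 1; substituting u = h(x) collapses the integral.
Check: d/dx[- \log{\left(3 x^{2} + 1 \right)}] = - \frac{6 x}{3 x^{2} + 1} = f(x).

An antiderivative is F(x) = - \log{\left(3 x^{2} + 1 \right)}.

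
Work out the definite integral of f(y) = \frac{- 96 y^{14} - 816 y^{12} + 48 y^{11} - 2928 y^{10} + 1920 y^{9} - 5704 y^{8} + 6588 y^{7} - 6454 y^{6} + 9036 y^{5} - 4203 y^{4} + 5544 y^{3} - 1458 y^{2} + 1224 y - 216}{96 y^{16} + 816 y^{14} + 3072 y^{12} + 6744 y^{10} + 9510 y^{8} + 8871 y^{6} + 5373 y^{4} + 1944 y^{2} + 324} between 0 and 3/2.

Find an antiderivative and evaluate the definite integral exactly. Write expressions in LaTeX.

Antiderivative: F(y) = \frac{y}{3 y^{4} + \frac{9 y^{2}}{2} + 3} - \operatorname{atan}{\left(y \right)} + \frac{5}{\frac{8 y^{4}}{3} + 8 y^{2} + 6} - \frac{2}{y^{4} + \frac{3 y^{2}}{2} + 1}; value = \frac{1723}{1510} - \operatorname{atan}{\left(\frac{3}{2} \right)}

Recover f(y) by differentiating a candidate F(y); any mismatch rules it out.
F(y) = \frac{y}{3 y^{4} + \frac{9 y^{2}}{2} + 3} - \operatorname{atan}{\left(y \right)} + \frac{5}{\frac{8 y^{4}}{3} + 8 y^{2} + 6} - \frac{2}{y^{4} + \frac{3 y^{2}}{2} + 1} is an antiderivative of f.
Check: d/dy[\frac{y}{3 y^{4} + \frac{9 y^{2}}{2} + 3} - \operatorname{atan}{\left(y \right)} + \frac{5}{\frac{8 y^{4}}{3} + 8 y^{2} + 6} - \frac{2}{y^{4} + \frac{3 y^{2}}{2} + 1}] = \frac{- 96 y^{14} - 816 y^{12} + 48 y^{11} - 2928 y^{10} + 1920 y^{9} - 5704 y^{8} + 6588 y^{7} - 6454 y^{6} + 9036 y^{5} - 4203 y^{4} + 5544 y^{3} - 1458 y^{2} + 1224 y - 216}{96 y^{16} + 816 y^{14} + 3072 y^{12} + 6744 y^{10} + 9510 y^{8} + 8871 y^{6} + 5373 y^{4} + 1944 y^{2} + 324} = f(y).
F(3/2) = - \operatorname{atan}{\left(\frac{3}{2} \right)} - \frac{58}{2265}; F(0) = - \frac{7}{6}.
Integral = F(3/2) - F(0) = \frac{1723}{1510} - \operatorname{atan}{\left(\frac{3}{2} \right)}.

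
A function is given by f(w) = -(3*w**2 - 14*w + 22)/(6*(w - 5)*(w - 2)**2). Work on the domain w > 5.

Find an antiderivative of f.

Since d/dw undoes antidifferentiation here, F'(w) = f(w) is required of F(w).
Check: d/dw[-log(w - 5)/2 - 1/(3*w - 6)] = (-3*w**2 + 14*w - 22)/(6*w**3 - 54*w**2 + 144*w - 120), which equals f(w).

An antiderivative is F(w) = -log(w - 5)/2 - 1/(3*w - 6).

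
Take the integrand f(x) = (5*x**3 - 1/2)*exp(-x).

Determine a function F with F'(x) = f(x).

Recognize the product-rule pattern: f = u'v + uv' with u = -5*x**3 - 15*x**2 - 30*x - 59/2, v = exp(-x), so integration by parts undoes it.
Check: d/dx[(-10*x**3 - 30*x**2 - 60*x - 59)*exp(-x)/2] = (10*x**3 - 1)*exp(-x)/2, which equals f(x).

An antiderivative is F(x) = (-10*x**3 - 30*x**2 - 60*x - 59)*exp(-x)/2.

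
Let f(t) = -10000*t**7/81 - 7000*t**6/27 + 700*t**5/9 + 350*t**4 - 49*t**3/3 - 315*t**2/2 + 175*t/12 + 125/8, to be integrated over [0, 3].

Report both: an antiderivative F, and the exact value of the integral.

Antiderivative: F(t) = -(20*t**2 + 12*t - 15)**4/10368; value = -629703/4

The substitution u = 5*t**2/3 + t - 5/4 works: f is exactly (dF/du)*(du/dt) for that inner function.
F(t) = -(20*t**2 + 12*t - 15)**4/10368 is an antiderivative of f.
Check: d/dt[-(20*t**2 + 12*t - 15)**4/10368] = -10000*t**7/81 - 7000*t**6/27 + 700*t**5/9 + 350*t**4 - 49*t**3/3 - 315*t**2/2 + 175*t/12 + 125/8 = f(t).
F(3) = -20151121/128; F(0) = -625/128.
Integral = F(3) - F(0) = -629703/4.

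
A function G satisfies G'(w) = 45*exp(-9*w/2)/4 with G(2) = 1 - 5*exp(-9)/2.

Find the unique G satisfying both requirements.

G(w) = 1 - 5*exp(-9*w/2)/2

Check a candidate G(w) by differentiating: d/dw[G] must match the given G'(w).
A general antiderivative is -5*exp(-9*w/2)/2 + C.
The condition gives C = 1 - 5*exp(-9)/2 - (-5*exp(-9)/2) = 1.
So G(w) = 1 - 5*exp(-9*w/2)/2.
Check: d/dw[1 - 5*exp(-9*w/2)/2] = 45*exp(-9*w/2)/4 = G'(w).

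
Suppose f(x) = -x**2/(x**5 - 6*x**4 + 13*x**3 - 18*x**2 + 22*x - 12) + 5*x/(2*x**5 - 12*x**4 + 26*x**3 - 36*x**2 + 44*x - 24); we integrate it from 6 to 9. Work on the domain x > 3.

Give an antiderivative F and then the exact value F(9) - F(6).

Factor the denominator (2*(x - 3)*(x - 2)*(x - 1)*(x**2 + 2)) and decompose: f = -(x - 19)/(66*(x**2 + 2)) + 1/(4*(x - 1)) - 1/(6*(x - 2)) - 3/(44*(x - 3)); each piece integrates to a log, atan, or power term.
F(x) = -3*log(x - 3)/44 - log(x - 2)/6 + log(x - 1)/4 - log(x**2 + 2)/132 + 19*sqrt(2)*atan(sqrt(2)*x/2)/132 is an antiderivative of f.
Check: d/dx[-3*log(x - 3)/44 - log(x - 2)/6 + log(x - 1)/4 - log(x**2 + 2)/132 + 19*sqrt(2)*atan(sqrt(2)*x/2)/132] = (-2*x**2 + 5*x)/(2*x**5 - 12*x**4 + 26*x**3 - 36*x**2 + 44*x - 24), which equals f(x).
F(9) = -log(7)/6 - 3*log(6)/44 - log(83)/132 + 19*sqrt(2)*atan(9*sqrt(2)/2)/132 + log(8)/4; F(6) = -log(4)/6 - 3*log(3)/44 - log(38)/132 + 19*sqrt(2)*atan(3*sqrt(2))/132 + log(5)/4.
Integral = F(9) - F(6) = -log(5)/4 - log(7)/6 - 19*sqrt(2)*atan(3*sqrt(2))/132 - 3*log(6)/44 - log(83)/132 + log(38)/132 + 3*log(3)/44 + log(4)/6 + 19*sqrt(2)*atan(9*sqrt(2)/2)/132 + log(8)/4.

Antiderivative: F(x) = -3*log(x - 3)/44 - log(x - 2)/6 + log(x - 1)/4 - log(x**2 + 2)/132 + 19*sqrt(2)*atan(sqrt(2)*x/2)/132; value = -log(5)/4 - log(7)/6 - 19*sqrt(2)*atan(3*sqrt(2))/132 - 3*log(6)/44 - log(83)/132 + log(38)/132 + 3*log(3)/44 + log(4)/6 + 19*sqrt(2)*atan(9*sqrt(2)/2)/132 + log(8)/4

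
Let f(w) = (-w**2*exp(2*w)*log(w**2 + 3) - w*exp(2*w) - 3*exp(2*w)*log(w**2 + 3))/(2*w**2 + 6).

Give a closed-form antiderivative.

f has the shape u'v + uv' for u = -exp(2*w)/4 and v = log(w**2 + 3) — it is the derivative of the product u*v.
Check: d/dw[-exp(2*w)*log(w**2 + 3)/4] = (-w**2*exp(2*w)*log(w**2 + 3) - w*exp(2*w) - 3*exp(2*w)*log(w**2 + 3))/(2*w**2 + 6) = f(w).

An antiderivative is F(w) = -exp(2*w)*log(w**2 + 3)/4.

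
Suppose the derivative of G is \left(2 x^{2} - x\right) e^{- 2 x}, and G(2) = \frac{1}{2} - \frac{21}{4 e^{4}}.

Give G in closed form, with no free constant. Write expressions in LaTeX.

Recognize the product-rule pattern: G'(x) = u'v + uv' with u = - x^{2} - \frac{x}{2} - \frac{1}{4}, v = e^{- 2 x}, so integration by parts undoes it.
A general antiderivative is \frac{\left(- 4 x^{2} - 2 x - 1\right) e^{- 2 x}}{4} + C.
The condition gives C = \frac{1}{2} - \frac{21}{4 e^{4}} - (- \frac{21}{4 e^{4}}) = \frac{1}{2}.
So G(x) = - \frac{\left(4 x^{2} + 2 x - 2 e^{2 x} + 1\right) e^{- 2 x}}{4}.
Check: d/dx[- \frac{\left(4 x^{2} + 2 x - 2 e^{2 x} + 1\right) e^{- 2 x}}{4}] = \left(2 x^{2} - x\right) e^{- 2 x} = G'(x).

G(x) = - \frac{\left(4 x^{2} + 2 x - 2 e^{2 x} + 1\right) e^{- 2 x}}{4}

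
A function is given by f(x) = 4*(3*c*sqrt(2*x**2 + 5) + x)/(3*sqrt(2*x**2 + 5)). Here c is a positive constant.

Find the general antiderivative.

F(x) = 2*(6*c*x + sqrt(2*x**2 + 5))/3 + C

Any candidate F(x) must reproduce f(x) exactly when differentiated.
Check: d/dx[2*(6*c*x + sqrt(2*x**2 + 5))/3] = (12*c*sqrt(2*x**2 + 5) + 4*x)/(3*sqrt(2*x**2 + 5)), which equals f(x).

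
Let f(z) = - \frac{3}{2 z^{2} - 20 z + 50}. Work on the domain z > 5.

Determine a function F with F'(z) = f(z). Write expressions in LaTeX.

An antiderivative is F(z) = \frac{3}{2 \left(z - 5\right)}.

A first test for any F(z): its z-derivative must equal f(z) identically.
Check: d/dz[\frac{3}{2 \left(z - 5\right)}] = - \frac{3}{2 z^{2} - 20 z + 50} = f(z).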